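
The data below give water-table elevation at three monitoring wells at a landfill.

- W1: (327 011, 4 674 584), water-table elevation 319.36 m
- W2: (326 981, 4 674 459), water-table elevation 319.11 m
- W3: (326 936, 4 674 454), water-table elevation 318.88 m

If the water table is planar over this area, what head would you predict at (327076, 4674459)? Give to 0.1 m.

With h = a·x + b·y + c and W1 as origin, the differences give:
  (-30)·a + (-125)·b = -0.25
  (-75)·a + (-130)·b = -0.48
Eliminate b (×(-130) and ×(-125), subtract): -5475·a = -27.500 → a = ∂h/∂x = +0.005023
Back-substitute: b = ∂h/∂y = +0.0007945.
h(327076, 4674459) = 319.36 + (+0.005023)·(65) + (+0.0007945)·(-125) = 319.36 +0.326 -0.099 = 319.587 m.

319.6 m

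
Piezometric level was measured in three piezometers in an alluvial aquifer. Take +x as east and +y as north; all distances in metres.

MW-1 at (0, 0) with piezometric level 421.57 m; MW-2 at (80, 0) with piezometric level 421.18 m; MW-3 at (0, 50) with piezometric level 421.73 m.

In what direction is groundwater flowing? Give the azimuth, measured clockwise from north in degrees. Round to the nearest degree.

∂h/∂x = (421.18 − 421.57) / (80 − 0) = -0.004875
∂h/∂y = (421.73 − 421.57) / (50 − 0) = +0.003200
Flow direction (−∇h) has components (+0.004875 E, -0.003200 N).
Azimuth = atan2(E, N) = atan2(+0.004875, -0.003200) = 123.3° ≈ 123°.

123°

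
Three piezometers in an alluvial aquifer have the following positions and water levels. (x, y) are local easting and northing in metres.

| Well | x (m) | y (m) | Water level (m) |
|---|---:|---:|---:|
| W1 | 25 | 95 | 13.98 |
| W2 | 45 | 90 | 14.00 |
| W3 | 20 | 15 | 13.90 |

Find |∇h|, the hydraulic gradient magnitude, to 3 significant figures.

0.00154

Taking W1 as reference: W2−W1 = (20, -5, +0.02); W3−W1 = (-5, -80, -0.08).
Solve a·Δx + b·Δy = Δh: det = 20·(-80) − (-5)·(-5) = -1625.
∂h/∂x = [(+0.02)·(-80) − (-0.08)·(-5)] / -1625 = +0.001231
∂h/∂y = [20·(-0.08) − (-5)·(+0.02)] / -1625 = +0.0009231
|∇h| = √(0.001231² + 0.0009231²) = 0.001539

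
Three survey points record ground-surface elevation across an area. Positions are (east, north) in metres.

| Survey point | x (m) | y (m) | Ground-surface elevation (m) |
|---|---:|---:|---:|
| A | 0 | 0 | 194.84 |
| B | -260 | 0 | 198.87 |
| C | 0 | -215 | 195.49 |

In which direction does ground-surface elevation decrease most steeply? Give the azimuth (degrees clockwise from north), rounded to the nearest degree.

079°

∂z/∂x = (198.87 − 194.84) / (-260 − 0) = -0.01550
∂z/∂y = (195.49 − 194.84) / (-215 − 0) = -0.003023
Steepest decrease is along −∇f: components (+0.01550 E, +0.003023 N).
Azimuth = atan2(+0.01550, +0.003023) = 79.0° ≈ 079°.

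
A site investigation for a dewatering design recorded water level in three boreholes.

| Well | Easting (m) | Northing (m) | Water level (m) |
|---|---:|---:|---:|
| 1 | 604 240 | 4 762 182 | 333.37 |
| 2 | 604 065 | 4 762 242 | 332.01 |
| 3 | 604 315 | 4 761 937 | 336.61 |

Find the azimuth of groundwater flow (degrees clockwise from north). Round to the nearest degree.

343°

Differences from 1: to 2 (Δx, Δy, Δh) = (-175, 60, -1.36); to 3 = (75, -245, +3.24).
Determinant of the coordinate differences = (-175)·(-245) − 75·60 = 38375.
∂h/∂x = [(-1.36)·(-245) − (+3.24)·60] / 38375 = +0.003617
∂h/∂y = [(-175)·(+3.24) − 75·(-1.36)] / 38375 = -0.01212
Flow direction (−∇h) has components (-0.003617 E, +0.01212 N).
Azimuth = atan2(E, N) = atan2(-0.003617, +0.01212) = 343.4° ≈ 343°.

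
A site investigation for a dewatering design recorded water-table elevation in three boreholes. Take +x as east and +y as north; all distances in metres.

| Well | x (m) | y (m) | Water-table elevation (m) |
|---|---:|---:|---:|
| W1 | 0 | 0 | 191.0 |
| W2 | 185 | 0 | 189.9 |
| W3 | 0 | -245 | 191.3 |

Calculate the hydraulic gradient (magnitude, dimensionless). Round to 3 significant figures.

0.00607

∂h/∂x = (189.9 − 191.0) / (185 − 0) = -0.005946
∂h/∂y = (191.3 − 191.0) / (-245 − 0) = -0.001224
|∇h| = √(-0.005946² + -0.001224²) = 0.006071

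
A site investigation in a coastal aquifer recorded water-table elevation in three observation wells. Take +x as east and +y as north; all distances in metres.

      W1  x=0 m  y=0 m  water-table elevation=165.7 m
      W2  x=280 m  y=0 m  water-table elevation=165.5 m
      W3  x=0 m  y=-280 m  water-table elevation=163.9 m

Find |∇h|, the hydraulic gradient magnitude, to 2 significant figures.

0.0065

∂h/∂x = (165.5 − 165.7) / (280 − 0) = -0.0007143
∂h/∂y = (163.9 − 165.7) / (-280 − 0) = +0.006429
|∇h| = √(-0.0007143² + 0.006429²) = 0.006469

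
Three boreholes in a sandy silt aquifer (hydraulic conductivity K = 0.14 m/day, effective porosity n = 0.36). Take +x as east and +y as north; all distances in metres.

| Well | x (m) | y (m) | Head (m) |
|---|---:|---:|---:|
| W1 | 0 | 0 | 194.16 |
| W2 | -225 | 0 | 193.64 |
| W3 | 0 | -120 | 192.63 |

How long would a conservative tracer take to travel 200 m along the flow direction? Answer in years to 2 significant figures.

∂h/∂x = (193.64 − 194.16) / (-225 − 0) = +0.002311
∂h/∂y = (192.63 − 194.16) / (-120 − 0) = +0.01275
|∇h| = √(0.002311² + 0.01275²) = 0.01296
Seepage velocity v = K·i/n = 0.14 × 0.01296 / 0.36 = 0.00504 m/day.
t = 200 / 0.00504 = 3.968e+04 days = 109 years.

110 years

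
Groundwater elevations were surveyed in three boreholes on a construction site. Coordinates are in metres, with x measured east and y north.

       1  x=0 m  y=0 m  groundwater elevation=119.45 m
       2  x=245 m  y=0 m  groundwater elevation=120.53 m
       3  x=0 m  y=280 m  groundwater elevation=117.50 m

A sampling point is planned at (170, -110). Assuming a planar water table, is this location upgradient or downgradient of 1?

upgradient

∂h/∂x = (120.53 − 119.45) / (245 − 0) = +0.004408
∂h/∂y = (117.50 − 119.45) / (280 − 0) = -0.006964
Head at (170, -110) = 119.45 + (+0.004408)·(170) + (-0.006964)·(-110) = 120.97 m.
That is higher than the 119.45 m at 1, so the point is upgradient.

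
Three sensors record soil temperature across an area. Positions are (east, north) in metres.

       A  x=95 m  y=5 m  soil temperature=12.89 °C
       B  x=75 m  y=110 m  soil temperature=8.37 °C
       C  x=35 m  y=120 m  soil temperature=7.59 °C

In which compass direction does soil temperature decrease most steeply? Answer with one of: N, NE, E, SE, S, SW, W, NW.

With T = a·x + b·y + c and A as origin, the differences give:
  (-20)·a + 105·b = -4.52
  (-60)·a + 115·b = -5.30
Eliminate b (×115 and ×105, subtract): 4000·a = 36.700 → a = ∂T/∂x = +0.009175
Back-substitute: b = ∂T/∂y = -0.04130.
Steepest decrease is along −∇f = (-0.009175 E, +0.04130 N) → north.

N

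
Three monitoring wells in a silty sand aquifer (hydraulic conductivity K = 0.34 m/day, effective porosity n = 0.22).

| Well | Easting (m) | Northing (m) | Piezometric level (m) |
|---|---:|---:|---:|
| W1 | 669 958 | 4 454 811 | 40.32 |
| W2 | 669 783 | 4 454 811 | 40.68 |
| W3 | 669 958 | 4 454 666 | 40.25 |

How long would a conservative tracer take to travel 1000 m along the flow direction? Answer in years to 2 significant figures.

∂h/∂x = (40.68 − 40.32) / (669783 − 669958) = -0.002057
∂h/∂y = (40.25 − 40.32) / (4454666 − 4454811) = +0.0004828
|∇h| = √(-0.002057² + 0.0004828²) = 0.002113
Seepage velocity v = K·i/n = 0.34 × 0.002113 / 0.22 = 0.003266 m/day.
t = 1000 / 0.003266 = 3.062e+05 days = 838 years.

840 years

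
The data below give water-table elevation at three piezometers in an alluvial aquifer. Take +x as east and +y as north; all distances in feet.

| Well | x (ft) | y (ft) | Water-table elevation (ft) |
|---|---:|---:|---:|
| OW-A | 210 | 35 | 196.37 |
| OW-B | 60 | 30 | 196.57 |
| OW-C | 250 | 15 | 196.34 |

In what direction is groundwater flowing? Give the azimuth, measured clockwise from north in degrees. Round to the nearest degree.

Taking OW-A as reference: OW-B−OW-A = (-150, -5, +0.20); OW-C−OW-A = (40, -20, -0.03).
Determinant of the coordinate differences = (-150)·(-20) − 40·(-5) = 3200.
∂h/∂x = [(+0.20)·(-20) − (-0.03)·(-5)] / 3200 = -0.001297
∂h/∂y = [(-150)·(-0.03) − 40·(+0.20)] / 3200 = -0.001094
Flow direction (−∇h) has components (+0.001297 E, +0.001094 N).
Azimuth = atan2(E, N) = atan2(+0.001297, +0.001094) = 49.9° ≈ 050°.

050°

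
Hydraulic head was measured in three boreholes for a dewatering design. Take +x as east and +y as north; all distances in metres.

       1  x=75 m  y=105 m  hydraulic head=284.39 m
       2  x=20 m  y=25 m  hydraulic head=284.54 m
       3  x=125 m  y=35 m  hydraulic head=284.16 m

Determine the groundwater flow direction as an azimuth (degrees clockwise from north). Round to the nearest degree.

With h = a·x + b·y + c and 1 as origin, the differences give:
  (-55)·a + (-80)·b = +0.15
  50·a + (-70)·b = -0.23
Eliminate b (×(-70) and ×(-80), subtract): 7850·a = -28.900 → a = ∂h/∂x = -0.003682
Back-substitute: b = ∂h/∂y = +0.0006561.
Flow direction (−∇h) has components (+0.003682 E, -0.0006561 N).
Azimuth = atan2(E, N) = atan2(+0.003682, -0.0006561) = 100.1° ≈ 100°.

100°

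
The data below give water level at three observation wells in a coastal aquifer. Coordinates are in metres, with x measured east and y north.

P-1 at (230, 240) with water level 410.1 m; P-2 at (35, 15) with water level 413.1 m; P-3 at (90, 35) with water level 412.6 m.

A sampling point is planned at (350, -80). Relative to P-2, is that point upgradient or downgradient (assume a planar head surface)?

With h = a·x + b·y + c and P-1 as origin, the differences give:
  (-195)·a + (-225)·b = +3.0
  (-140)·a + (-205)·b = +2.5
Eliminate b (×(-205) and ×(-225), subtract): 8475·a = -52.50 → a = ∂h/∂x = -0.006195
Back-substitute: b = ∂h/∂y = -0.007965.
Head at (350, -80) = 410.1 + (-0.006195)·(120) + (-0.007965)·(-320) = 411.91 m.
That is lower than the 413.1 m at P-2, so the point is downgradient.

downgradient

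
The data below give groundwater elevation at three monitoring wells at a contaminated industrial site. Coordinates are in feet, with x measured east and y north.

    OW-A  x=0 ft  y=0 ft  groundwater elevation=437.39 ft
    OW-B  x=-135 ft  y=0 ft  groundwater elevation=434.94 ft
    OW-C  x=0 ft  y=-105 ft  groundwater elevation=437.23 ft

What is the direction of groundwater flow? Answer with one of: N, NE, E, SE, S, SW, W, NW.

W

∂h/∂x = (434.94 − 437.39) / (-135 − 0) = +0.01815
∂h/∂y = (437.23 − 437.39) / (-105 − 0) = +0.001524
Flow = −∇h = (-0.01815 east, -0.001524 north), which points west.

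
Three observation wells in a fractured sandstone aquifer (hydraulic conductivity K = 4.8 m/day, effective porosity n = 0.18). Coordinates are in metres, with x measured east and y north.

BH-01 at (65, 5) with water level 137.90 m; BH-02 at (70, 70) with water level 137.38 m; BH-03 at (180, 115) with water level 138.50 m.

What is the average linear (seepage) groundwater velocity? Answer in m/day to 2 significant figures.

With h = a·x + b·y + c and BH-01 as origin, the differences give:
  5·a + 65·b = -0.52
  115·a + 110·b = +0.60
Eliminate b (×110 and ×65, subtract): -6925·a = -96.200 → a = ∂h/∂x = +0.01389
Back-substitute: b = ∂h/∂y = -0.009069.
|∇h| = √(0.01389² + -0.009069²) = 0.01659
Seepage velocity v = K·i/n = 4.8 × 0.01659 / 0.18 = 0.4424 m/day.

0.44 m/day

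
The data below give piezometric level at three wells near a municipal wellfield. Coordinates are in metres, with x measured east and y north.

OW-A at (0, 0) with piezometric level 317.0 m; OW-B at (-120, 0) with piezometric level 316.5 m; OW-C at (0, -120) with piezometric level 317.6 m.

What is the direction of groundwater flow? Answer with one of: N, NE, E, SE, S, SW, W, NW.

∂h/∂x = (316.5 − 317.0) / (-120 − 0) = +0.004167
∂h/∂y = (317.6 − 317.0) / (-120 − 0) = -0.005000
Flow = −∇h = (-0.004167 east, +0.005000 north), which points northwest.

NW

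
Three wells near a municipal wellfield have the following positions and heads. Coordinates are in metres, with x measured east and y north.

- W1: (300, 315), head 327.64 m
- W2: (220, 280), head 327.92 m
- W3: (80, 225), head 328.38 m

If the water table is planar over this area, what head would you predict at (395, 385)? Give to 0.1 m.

327.2 m

Taking W1 as reference: W2−W1 = (-80, -35, +0.28); W3−W1 = (-220, -90, +0.74).
Solve a·Δx + b·Δy = Δh: det = (-80)·(-90) − (-220)·(-35) = -500.
∂h/∂x = [(+0.28)·(-90) − (+0.74)·(-35)] / -500 = -0.001400
∂h/∂y = [(-80)·(+0.74) − (-220)·(+0.28)] / -500 = -0.004800
h(395, 385) = 327.64 + (-0.001400)·(95) + (-0.004800)·(70) = 327.64 -0.133 -0.336 = 327.171 m.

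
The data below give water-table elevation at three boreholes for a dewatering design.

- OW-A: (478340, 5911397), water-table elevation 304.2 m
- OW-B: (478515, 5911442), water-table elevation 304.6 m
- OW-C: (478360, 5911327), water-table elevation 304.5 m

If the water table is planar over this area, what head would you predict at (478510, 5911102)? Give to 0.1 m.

Taking OW-A as reference: OW-B−OW-A = (175, 45, +0.4); OW-C−OW-A = (20, -70, +0.3).
Solve a·Δx + b·Δy = Δh: det = 175·(-70) − 20·45 = -13150.
∂h/∂x = [(+0.4)·(-70) − (+0.3)·45] / -13150 = +0.003156
∂h/∂y = [175·(+0.3) − 20·(+0.4)] / -13150 = -0.003384
h(478510, 5911102) = 304.2 + (+0.003156)·(170) + (-0.003384)·(-295) = 304.2 +0.537 +0.998 = 305.735 m.

305.7 m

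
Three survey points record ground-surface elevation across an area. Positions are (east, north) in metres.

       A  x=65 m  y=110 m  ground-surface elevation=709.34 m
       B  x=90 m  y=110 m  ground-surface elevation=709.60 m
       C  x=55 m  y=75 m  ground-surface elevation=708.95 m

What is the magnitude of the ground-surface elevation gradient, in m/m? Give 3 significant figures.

Differences from A: to B (Δx, Δy, Δh) = (25, 0, +0.26); to C = (-10, -35, -0.39).
Solve a·Δx + b·Δy = Δz: det = 25·(-35) − (-10)·0 = -875.
∂z/∂x = [(+0.26)·(-35) − (-0.39)·0] / -875 = +0.01040
∂z/∂y = [25·(-0.39) − (-10)·(+0.26)] / -875 = +0.008171
|∇f| = √(0.01040² + 0.008171²) = 0.01323 m/m

0.0132 m/m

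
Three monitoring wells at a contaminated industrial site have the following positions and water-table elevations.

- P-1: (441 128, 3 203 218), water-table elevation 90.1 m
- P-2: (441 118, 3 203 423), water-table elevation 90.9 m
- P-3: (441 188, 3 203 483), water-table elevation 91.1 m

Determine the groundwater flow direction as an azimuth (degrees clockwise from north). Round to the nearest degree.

173°

Taking P-1 as reference: P-2−P-1 = (-10, 205, +0.8); P-3−P-1 = (60, 265, +1.0).
Solve a·Δx + b·Δy = Δh: det = (-10)·265 − 60·205 = -14950.
∂h/∂x = [(+0.8)·265 − (+1.0)·205] / -14950 = -0.0004682
∂h/∂y = [(-10)·(+1.0) − 60·(+0.8)] / -14950 = +0.003880
Flow direction (−∇h) has components (+0.0004682 E, -0.003880 N).
Azimuth = atan2(E, N) = atan2(+0.0004682, -0.003880) = 173.1° ≈ 173°.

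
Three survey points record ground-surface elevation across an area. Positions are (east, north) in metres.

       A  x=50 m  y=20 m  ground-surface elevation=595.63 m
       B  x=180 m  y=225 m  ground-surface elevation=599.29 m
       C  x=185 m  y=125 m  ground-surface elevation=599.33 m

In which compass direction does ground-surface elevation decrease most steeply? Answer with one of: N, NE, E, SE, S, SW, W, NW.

Taking A as reference: B−A = (130, 205, +3.66); C−A = (135, 105, +3.70).
Solve a·Δx + b·Δy = Δz: det = 130·105 − 135·205 = -14025.
∂z/∂x = [(+3.66)·105 − (+3.70)·205] / -14025 = +0.02668
∂z/∂y = [130·(+3.70) − 135·(+3.66)] / -14025 = +0.0009340
Steepest decrease is along −∇f = (-0.02668 E, -0.0009340 N) → west.

W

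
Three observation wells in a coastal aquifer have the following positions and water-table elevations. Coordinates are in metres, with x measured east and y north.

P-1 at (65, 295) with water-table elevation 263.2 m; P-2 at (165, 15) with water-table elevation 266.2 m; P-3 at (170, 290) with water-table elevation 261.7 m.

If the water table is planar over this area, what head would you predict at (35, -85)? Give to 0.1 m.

269.8 m

Three-point gradient (reference P-1): Δ to P-2 = (100, -280, +3.0), Δ to P-3 = (105, -5, -1.5).
∂h/∂x = -0.01505, ∂h/∂y = -0.01609 (det = 28900).
h(35, -85) = 263.2 + (-0.01505)·(-30) + (-0.01609)·(-380) = 263.2 +0.452 +6.114 = 269.766 m.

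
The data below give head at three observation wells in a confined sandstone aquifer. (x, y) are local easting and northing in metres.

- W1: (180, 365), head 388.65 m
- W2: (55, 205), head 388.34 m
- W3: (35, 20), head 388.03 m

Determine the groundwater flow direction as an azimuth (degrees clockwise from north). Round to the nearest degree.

193°

With h = a·x + b·y + c and W1 as origin, the differences give:
  (-125)·a + (-160)·b = -0.31
  (-145)·a + (-345)·b = -0.62
Eliminate b (×(-345) and ×(-160), subtract): 19925·a = 7.750 → a = ∂h/∂x = +0.0003890
Back-substitute: b = ∂h/∂y = +0.001634.
Flow direction (−∇h) has components (-0.0003890 E, -0.001634 N).
Azimuth = atan2(E, N) = atan2(-0.0003890, -0.001634) = 193.4° ≈ 193°.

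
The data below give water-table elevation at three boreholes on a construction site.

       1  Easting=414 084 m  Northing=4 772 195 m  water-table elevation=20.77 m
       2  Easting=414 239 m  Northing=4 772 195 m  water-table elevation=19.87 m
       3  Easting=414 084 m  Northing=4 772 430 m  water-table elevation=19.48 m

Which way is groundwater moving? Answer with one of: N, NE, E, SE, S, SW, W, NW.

∂h/∂x = (19.87 − 20.77) / (414239 − 414084) = -0.005806
∂h/∂y = (19.48 − 20.77) / (4772430 − 4772195) = -0.005489
Flow = −∇h = (+0.005806 east, +0.005489 north), which points northeast.

NE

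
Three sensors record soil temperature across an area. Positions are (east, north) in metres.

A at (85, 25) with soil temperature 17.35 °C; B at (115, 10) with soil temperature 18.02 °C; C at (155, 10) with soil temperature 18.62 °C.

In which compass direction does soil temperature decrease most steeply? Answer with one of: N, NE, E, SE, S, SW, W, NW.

With T = a·x + b·y + c and A as origin, the differences give:
  30·a + (-15)·b = +0.67
  70·a + (-15)·b = +1.27
Eliminate b (×(-15) and ×(-15), subtract): 600·a = 9.000 → a = ∂T/∂x = +0.01500
Back-substitute: b = ∂T/∂y = -0.01467.
Steepest decrease is along −∇f = (-0.01500 E, +0.01467 N) → northwest.

NW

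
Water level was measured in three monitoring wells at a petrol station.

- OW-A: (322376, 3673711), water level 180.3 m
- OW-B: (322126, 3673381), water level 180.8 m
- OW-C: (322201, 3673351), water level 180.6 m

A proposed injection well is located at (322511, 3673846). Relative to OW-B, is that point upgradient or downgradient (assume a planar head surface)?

Taking OW-A as reference: OW-B−OW-A = (-250, -330, +0.5); OW-C−OW-A = (-175, -360, +0.3).
Determinant of the coordinate differences = (-250)·(-360) − (-175)·(-330) = 32250.
∂h/∂x = [(+0.5)·(-360) − (+0.3)·(-330)] / 32250 = -0.002512
∂h/∂y = [(-250)·(+0.3) − (-175)·(+0.5)] / 32250 = +0.0003876
Head at (322511, 3673846) = 180.3 + (-0.002512)·(135) + (+0.0003876)·(135) = 180.01 m.
That is lower than the 180.8 m at OW-B, so the point is downgradient.

downgradient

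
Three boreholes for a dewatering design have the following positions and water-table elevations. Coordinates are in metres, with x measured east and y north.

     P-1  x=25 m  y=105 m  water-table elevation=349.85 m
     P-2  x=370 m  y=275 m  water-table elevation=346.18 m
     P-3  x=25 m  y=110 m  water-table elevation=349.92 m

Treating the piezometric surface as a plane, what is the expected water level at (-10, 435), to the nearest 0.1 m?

355.1 m

Taking P-1 as reference: P-2−P-1 = (345, 170, -3.67); P-3−P-1 = (0, 5, +0.07).
Solve a·Δx + b·Δy = Δh: det = 345·5 − 0·170 = 1725.
∂h/∂x = [(-3.67)·5 − (+0.07)·170] / 1725 = -0.01754
∂h/∂y = [345·(+0.07) − 0·(-3.67)] / 1725 = +0.01400
h(-10, 435) = 349.85 + (-0.01754)·(-35) + (+0.01400)·(330) = 349.85 +0.614 +4.620 = 355.084 m.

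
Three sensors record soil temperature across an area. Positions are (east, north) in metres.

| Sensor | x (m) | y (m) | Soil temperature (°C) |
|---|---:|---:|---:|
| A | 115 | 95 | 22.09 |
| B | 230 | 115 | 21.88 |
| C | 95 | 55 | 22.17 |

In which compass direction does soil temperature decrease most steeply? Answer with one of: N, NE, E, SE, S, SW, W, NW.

Taking A as reference: B−A = (115, 20, -0.21); C−A = (-20, -40, +0.08).
Determinant of the coordinate differences = 115·(-40) − (-20)·20 = -4200.
∂T/∂x = [(-0.21)·(-40) − (+0.08)·20] / -4200 = -0.001619
∂T/∂y = [115·(+0.08) − (-20)·(-0.21)] / -4200 = -0.001190
Steepest decrease is along −∇f = (+0.001619 E, +0.001190 N) → northeast.

NE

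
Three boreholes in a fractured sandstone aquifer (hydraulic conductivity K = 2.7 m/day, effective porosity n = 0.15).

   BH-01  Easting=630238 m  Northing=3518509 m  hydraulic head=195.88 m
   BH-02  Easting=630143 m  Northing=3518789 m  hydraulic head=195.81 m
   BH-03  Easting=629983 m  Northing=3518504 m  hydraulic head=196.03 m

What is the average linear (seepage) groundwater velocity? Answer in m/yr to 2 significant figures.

4.8 m/yr

Differences from BH-01: to BH-02 (Δx, Δy, Δh) = (-95, 280, -0.07); to BH-03 = (-255, -5, +0.15).
Determinant of the coordinate differences = (-95)·(-5) − (-255)·280 = 71875.
∂h/∂x = [(-0.07)·(-5) − (+0.15)·280] / 71875 = -0.0005795
∂h/∂y = [(-95)·(+0.15) − (-255)·(-0.07)] / 71875 = -0.0004466
|∇h| = √(-0.0005795² + -0.0004466²) = 0.0007316
Seepage velocity v = K·i/n = 2.7 × 0.0007316 / 0.15 = 0.01317 m/day = 4.81 m/yr.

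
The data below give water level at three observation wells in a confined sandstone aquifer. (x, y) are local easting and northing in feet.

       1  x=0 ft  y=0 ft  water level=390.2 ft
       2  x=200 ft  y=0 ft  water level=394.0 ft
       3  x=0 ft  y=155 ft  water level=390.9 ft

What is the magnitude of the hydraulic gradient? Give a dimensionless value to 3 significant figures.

∂h/∂x = (394.0 − 390.2) / (200 − 0) = +0.01900
∂h/∂y = (390.9 − 390.2) / (155 − 0) = +0.004516
|∇h| = √(0.01900² + 0.004516²) = 0.01953

0.0195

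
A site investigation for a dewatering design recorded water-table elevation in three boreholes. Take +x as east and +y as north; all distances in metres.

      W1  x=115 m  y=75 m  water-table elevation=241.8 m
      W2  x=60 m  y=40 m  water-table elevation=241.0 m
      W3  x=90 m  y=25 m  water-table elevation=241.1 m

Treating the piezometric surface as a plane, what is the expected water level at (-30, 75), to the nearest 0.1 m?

Differences from W1: to W2 (Δx, Δy, Δh) = (-55, -35, -0.8); to W3 = (-25, -50, -0.7).
Solve a·Δx + b·Δy = Δh: det = (-55)·(-50) − (-25)·(-35) = 1875.
∂h/∂x = [(-0.8)·(-50) − (-0.7)·(-35)] / 1875 = +0.008267
∂h/∂y = [(-55)·(-0.7) − (-25)·(-0.8)] / 1875 = +0.009867
h(-30, 75) = 241.8 + (+0.008267)·(-145) + (+0.009867)·(0) = 241.8 -1.199 +0.000 = 240.601 m.

240.6 m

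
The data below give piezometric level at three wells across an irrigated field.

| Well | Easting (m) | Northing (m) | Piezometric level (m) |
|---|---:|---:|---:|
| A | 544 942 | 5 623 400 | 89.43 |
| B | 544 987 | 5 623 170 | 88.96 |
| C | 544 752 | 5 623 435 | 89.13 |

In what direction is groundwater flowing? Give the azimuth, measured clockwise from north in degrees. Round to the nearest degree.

220°

Taking A as reference: B−A = (45, -230, -0.47); C−A = (-190, 35, -0.30).
Solve a·Δx + b·Δy = Δh: det = 45·35 − (-190)·(-230) = -42125.
∂h/∂x = [(-0.47)·35 − (-0.30)·(-230)] / -42125 = +0.002028
∂h/∂y = [45·(-0.30) − (-190)·(-0.47)] / -42125 = +0.002440
Flow direction (−∇h) has components (-0.002028 E, -0.002440 N).
Azimuth = atan2(E, N) = atan2(-0.002028, -0.002440) = 219.7° ≈ 220°.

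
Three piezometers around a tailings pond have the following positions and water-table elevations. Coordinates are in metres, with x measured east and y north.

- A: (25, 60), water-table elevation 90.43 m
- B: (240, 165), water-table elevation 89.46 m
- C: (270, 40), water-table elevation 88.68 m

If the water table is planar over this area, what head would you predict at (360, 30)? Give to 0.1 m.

Taking A as reference: B−A = (215, 105, -0.97); C−A = (245, -20, -1.75).
Determinant of the coordinate differences = 215·(-20) − 245·105 = -30025.
∂h/∂x = [(-0.97)·(-20) − (-1.75)·105] / -30025 = -0.006766
∂h/∂y = [215·(-1.75) − 245·(-0.97)] / -30025 = +0.004616
h(360, 30) = 90.43 + (-0.006766)·(335) + (+0.004616)·(-30) = 90.43 -2.267 -0.138 = 88.025 m.

88.0 m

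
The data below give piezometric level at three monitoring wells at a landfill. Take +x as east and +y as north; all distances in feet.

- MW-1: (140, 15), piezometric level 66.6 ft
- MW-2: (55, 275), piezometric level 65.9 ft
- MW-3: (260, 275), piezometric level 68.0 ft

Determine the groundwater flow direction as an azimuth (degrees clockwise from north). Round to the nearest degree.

Taking MW-1 as reference: MW-2−MW-1 = (-85, 260, -0.7); MW-3−MW-1 = (120, 260, +1.4).
Solve a·Δx + b·Δy = Δh: det = (-85)·260 − 120·260 = -53300.
∂h/∂x = [(-0.7)·260 − (+1.4)·260] / -53300 = +0.01024
∂h/∂y = [(-85)·(+1.4) − 120·(-0.7)] / -53300 = +0.0006567
Flow direction (−∇h) has components (-0.01024 E, -0.0006567 N).
Azimuth = atan2(E, N) = atan2(-0.01024, -0.0006567) = 266.3° ≈ 266°.

266°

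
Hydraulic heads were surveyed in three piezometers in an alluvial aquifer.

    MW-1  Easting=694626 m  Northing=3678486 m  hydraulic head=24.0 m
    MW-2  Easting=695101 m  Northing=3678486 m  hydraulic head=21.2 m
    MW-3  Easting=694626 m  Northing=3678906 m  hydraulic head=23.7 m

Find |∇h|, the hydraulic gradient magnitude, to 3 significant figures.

0.00594

∂h/∂x = (21.2 − 24.0) / (695101 − 694626) = -0.005895
∂h/∂y = (23.7 − 24.0) / (3678906 − 3678486) = -0.0007143
|∇h| = √(-0.005895² + -0.0007143²) = 0.005938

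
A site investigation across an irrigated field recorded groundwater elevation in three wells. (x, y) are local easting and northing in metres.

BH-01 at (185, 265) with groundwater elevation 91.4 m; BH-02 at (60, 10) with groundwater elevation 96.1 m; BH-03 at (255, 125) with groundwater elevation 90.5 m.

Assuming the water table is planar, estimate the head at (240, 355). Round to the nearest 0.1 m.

89.5 m

Three-point gradient (reference BH-01): Δ to BH-02 = (-125, -255, +4.7), Δ to BH-03 = (70, -140, -0.9).
∂h/∂x = -0.02511, ∂h/∂y = -0.006124 (det = 35350).
h(240, 355) = 91.4 + (-0.02511)·(55) + (-0.006124)·(90) = 91.4 -1.381 -0.551 = 89.468 m.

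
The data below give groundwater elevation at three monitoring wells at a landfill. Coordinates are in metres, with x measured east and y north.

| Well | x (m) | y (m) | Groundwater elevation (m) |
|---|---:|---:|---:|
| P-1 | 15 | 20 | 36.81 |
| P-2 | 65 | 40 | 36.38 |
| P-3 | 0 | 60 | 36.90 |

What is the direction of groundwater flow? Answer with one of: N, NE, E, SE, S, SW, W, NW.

E

Three-point gradient (reference P-1): Δ to P-2 = (50, 20, -0.43), Δ to P-3 = (-15, 40, +0.09).
∂h/∂x = -0.008261, ∂h/∂y = -0.0008478 (det = 2300).
Flow = −∇h = (+0.008261 east, +0.0008478 north), which points east.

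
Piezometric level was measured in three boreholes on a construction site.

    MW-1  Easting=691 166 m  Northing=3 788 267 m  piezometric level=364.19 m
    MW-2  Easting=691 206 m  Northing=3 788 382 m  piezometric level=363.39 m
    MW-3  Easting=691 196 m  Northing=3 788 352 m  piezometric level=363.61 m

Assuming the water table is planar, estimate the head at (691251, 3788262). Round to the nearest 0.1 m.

366.5 m

With h = a·x + b·y + c and MW-1 as origin, the differences give:
  40·a + 115·b = -0.80
  30·a + 85·b = -0.58
Eliminate b (×85 and ×115, subtract): -50·a = -1.300 → a = ∂h/∂x = +0.02600
Back-substitute: b = ∂h/∂y = -0.01600.
h(691251, 3788262) = 364.19 + (+0.02600)·(85) + (-0.01600)·(-5) = 364.19 +2.210 +0.080 = 366.480 m.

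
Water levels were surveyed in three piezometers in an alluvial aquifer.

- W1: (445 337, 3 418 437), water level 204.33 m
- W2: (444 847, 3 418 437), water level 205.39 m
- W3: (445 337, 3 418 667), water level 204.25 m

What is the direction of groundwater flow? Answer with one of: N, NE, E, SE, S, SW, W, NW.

E

∂h/∂x = (205.39 − 204.33) / (444847 − 445337) = -0.002163
∂h/∂y = (204.25 − 204.33) / (3418667 − 3418437) = -0.0003478
Flow = −∇h = (+0.002163 east, +0.0003478 north), which points east.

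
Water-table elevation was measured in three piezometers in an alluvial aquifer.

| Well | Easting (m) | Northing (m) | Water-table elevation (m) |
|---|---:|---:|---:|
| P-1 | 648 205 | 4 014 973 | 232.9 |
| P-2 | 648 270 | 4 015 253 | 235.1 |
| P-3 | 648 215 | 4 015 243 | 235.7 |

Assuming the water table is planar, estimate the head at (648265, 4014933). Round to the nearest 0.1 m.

Three-point gradient (reference P-1): Δ to P-2 = (65, 280, +2.2), Δ to P-3 = (10, 270, +2.8).
∂h/∂x = -0.01288, ∂h/∂y = +0.01085 (det = 14750).
h(648265, 4014933) = 232.9 + (-0.01288)·(60) + (+0.01085)·(-40) = 232.9 -0.773 -0.434 = 231.693 m.

231.7 m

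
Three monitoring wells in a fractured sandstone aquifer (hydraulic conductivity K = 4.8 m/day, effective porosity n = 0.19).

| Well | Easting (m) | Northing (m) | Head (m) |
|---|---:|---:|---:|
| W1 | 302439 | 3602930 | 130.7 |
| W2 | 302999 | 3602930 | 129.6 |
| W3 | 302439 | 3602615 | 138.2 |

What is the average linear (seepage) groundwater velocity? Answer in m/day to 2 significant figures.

∂h/∂x = (129.6 − 130.7) / (302999 − 302439) = -0.001964
∂h/∂y = (138.2 − 130.7) / (3602615 − 3602930) = -0.02381
|∇h| = √(-0.001964² + -0.02381²) = 0.02389
Seepage velocity v = K·i/n = 4.8 × 0.02389 / 0.19 = 0.6035 m/day.

0.60 m/day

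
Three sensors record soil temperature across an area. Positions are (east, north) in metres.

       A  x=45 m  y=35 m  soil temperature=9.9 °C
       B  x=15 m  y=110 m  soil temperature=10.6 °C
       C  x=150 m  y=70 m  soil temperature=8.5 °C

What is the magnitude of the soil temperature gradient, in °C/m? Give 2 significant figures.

Taking A as reference: B−A = (-30, 75, +0.7); C−A = (105, 35, -1.4).
Determinant of the coordinate differences = (-30)·35 − 105·75 = -8925.
∂T/∂x = [(+0.7)·35 − (-1.4)·75] / -8925 = -0.01451
∂T/∂y = [(-30)·(-1.4) − 105·(+0.7)] / -8925 = +0.003529
|∇f| = √(-0.01451² + 0.003529²) = 0.01493 °C/m

0.015 °C/m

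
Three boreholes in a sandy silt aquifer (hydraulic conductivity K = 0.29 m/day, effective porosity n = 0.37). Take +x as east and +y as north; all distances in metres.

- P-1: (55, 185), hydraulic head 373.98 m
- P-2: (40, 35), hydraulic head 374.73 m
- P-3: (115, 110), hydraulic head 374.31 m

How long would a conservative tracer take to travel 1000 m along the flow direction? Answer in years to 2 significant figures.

700 years

With h = a·x + b·y + c and P-1 as origin, the differences give:
  (-15)·a + (-150)·b = +0.75
  60·a + (-75)·b = +0.33
Eliminate b (×(-75) and ×(-150), subtract): 10125·a = -6.750 → a = ∂h/∂x = -0.0006667
Back-substitute: b = ∂h/∂y = -0.004933.
|∇h| = √(-0.0006667² + -0.004933²) = 0.004978
Seepage velocity v = K·i/n = 0.29 × 0.004978 / 0.37 = 0.003902 m/day.
t = 1000 / 0.003902 = 2.563e+05 days = 702 years.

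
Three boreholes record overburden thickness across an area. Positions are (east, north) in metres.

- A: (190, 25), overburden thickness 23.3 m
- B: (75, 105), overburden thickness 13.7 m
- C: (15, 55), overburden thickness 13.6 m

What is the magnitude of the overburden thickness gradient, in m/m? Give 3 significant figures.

Three-point gradient (reference A): Δ to B = (-115, 80, -9.6), Δ to C = (-175, 30, -9.7).
∂d/∂x = +0.04626, ∂d/∂y = -0.05351 (det = 10550).
|∇f| = √(0.04626² + -0.05351²) = 0.07073 m/m

0.0707 m/m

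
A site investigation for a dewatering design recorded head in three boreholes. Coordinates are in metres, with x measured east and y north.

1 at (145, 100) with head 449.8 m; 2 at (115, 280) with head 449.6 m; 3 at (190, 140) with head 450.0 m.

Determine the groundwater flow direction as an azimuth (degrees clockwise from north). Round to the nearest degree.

274°

With h = a·x + b·y + c and 1 as origin, the differences give:
  (-30)·a + 180·b = -0.2
  45·a + 40·b = +0.2
Eliminate b (×40 and ×180, subtract): -9300·a = -44.00 → a = ∂h/∂x = +0.004731
Back-substitute: b = ∂h/∂y = -0.0003226.
Flow direction (−∇h) has components (-0.004731 E, +0.0003226 N).
Azimuth = atan2(E, N) = atan2(-0.004731, +0.0003226) = 273.9° ≈ 274°.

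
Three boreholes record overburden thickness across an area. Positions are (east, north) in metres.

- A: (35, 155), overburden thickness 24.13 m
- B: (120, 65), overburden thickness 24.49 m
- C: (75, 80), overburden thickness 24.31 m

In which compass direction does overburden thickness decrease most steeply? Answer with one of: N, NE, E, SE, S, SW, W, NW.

Taking A as reference: B−A = (85, -90, +0.36); C−A = (40, -75, +0.18).
Solve a·Δx + b·Δy = Δd: det = 85·(-75) − 40·(-90) = -2775.
∂d/∂x = [(+0.36)·(-75) − (+0.18)·(-90)] / -2775 = +0.003892
∂d/∂y = [85·(+0.18) − 40·(+0.36)] / -2775 = -0.0003243
Steepest decrease is along −∇f = (-0.003892 E, +0.0003243 N) → west.

W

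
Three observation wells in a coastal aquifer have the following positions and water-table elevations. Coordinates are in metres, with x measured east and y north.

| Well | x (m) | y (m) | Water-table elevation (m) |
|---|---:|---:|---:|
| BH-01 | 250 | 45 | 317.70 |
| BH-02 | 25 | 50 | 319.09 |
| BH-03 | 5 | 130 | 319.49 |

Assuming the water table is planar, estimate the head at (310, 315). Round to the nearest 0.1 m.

318.3 m

With h = a·x + b·y + c and BH-01 as origin, the differences give:
  (-225)·a + 5·b = +1.39
  (-245)·a + 85·b = +1.79
Eliminate b (×85 and ×5, subtract): -17900·a = 109.200 → a = ∂h/∂x = -0.006101
Back-substitute: b = ∂h/∂y = +0.003475.
h(310, 315) = 317.70 + (-0.006101)·(60) + (+0.003475)·(270) = 317.70 -0.366 +0.938 = 318.272 m.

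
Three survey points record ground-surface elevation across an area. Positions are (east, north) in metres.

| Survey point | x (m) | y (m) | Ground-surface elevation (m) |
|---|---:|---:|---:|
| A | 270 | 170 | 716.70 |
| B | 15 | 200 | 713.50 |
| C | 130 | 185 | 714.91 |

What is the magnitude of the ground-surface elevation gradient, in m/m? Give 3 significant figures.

Three-point gradient (reference A): Δ to B = (-255, 30, -3.20), Δ to C = (-140, 15, -1.79).
∂z/∂x = +0.01520, ∂z/∂y = +0.02253 (det = 375).
|∇f| = √(0.01520² + 0.02253²) = 0.02718 m/m

0.0272 m/m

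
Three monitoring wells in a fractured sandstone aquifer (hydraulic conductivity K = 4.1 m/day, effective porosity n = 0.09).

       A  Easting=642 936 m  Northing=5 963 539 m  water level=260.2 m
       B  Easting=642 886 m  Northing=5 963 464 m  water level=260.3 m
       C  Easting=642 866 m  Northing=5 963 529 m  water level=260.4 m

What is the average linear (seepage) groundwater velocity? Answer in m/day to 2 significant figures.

0.14 m/day

With h = a·x + b·y + c and A as origin, the differences give:
  (-50)·a + (-75)·b = +0.1
  (-70)·a + (-10)·b = +0.2
Eliminate b (×(-10) and ×(-75), subtract): -4750·a = 14.00 → a = ∂h/∂x = -0.002947
Back-substitute: b = ∂h/∂y = +0.0006316.
|∇h| = √(-0.002947² + 0.0006316²) = 0.003014
Seepage velocity v = K·i/n = 4.1 × 0.003014 / 0.09 = 0.1373 m/day.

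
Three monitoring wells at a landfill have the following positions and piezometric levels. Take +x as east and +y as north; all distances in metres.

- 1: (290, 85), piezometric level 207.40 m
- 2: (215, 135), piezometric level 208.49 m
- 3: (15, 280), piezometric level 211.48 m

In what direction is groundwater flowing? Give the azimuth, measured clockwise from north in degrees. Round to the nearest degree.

Differences from 1: to 2 (Δx, Δy, Δh) = (-75, 50, +1.09); to 3 = (-275, 195, +4.08).
Solve a·Δx + b·Δy = Δh: det = (-75)·195 − (-275)·50 = -875.
∂h/∂x = [(+1.09)·195 − (+4.08)·50] / -875 = -0.009771
∂h/∂y = [(-75)·(+4.08) − (-275)·(+1.09)] / -875 = +0.007143
Flow direction (−∇h) has components (+0.009771 E, -0.007143 N).
Azimuth = atan2(E, N) = atan2(+0.009771, -0.007143) = 126.2° ≈ 126°.

126°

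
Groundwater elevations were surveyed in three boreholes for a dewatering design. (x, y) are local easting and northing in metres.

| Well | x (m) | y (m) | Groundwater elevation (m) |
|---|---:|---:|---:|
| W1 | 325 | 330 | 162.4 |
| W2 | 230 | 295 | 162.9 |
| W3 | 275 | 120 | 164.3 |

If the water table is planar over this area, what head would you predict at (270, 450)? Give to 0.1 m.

161.5 m

Differences from W1: to W2 (Δx, Δy, Δh) = (-95, -35, +0.5); to W3 = (-50, -210, +1.9).
Determinant of the coordinate differences = (-95)·(-210) − (-50)·(-35) = 18200.
∂h/∂x = [(+0.5)·(-210) − (+1.9)·(-35)] / 18200 = -0.002115
∂h/∂y = [(-95)·(+1.9) − (-50)·(+0.5)] / 18200 = -0.008544
h(270, 450) = 162.4 + (-0.002115)·(-55) + (-0.008544)·(120) = 162.4 +0.116 -1.025 = 161.491 m.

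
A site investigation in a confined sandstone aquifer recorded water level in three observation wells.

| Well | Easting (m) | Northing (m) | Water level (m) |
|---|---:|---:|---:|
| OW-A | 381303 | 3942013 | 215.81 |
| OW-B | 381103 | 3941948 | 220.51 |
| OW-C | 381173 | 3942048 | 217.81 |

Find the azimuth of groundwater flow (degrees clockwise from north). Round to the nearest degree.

Differences from OW-A: to OW-B (Δx, Δy, Δh) = (-200, -65, +4.70); to OW-C = (-130, 35, +2.00).
Solve a·Δx + b·Δy = Δh: det = (-200)·35 − (-130)·(-65) = -15450.
∂h/∂x = [(+4.70)·35 − (+2.00)·(-65)] / -15450 = -0.01906
∂h/∂y = [(-200)·(+2.00) − (-130)·(+4.70)] / -15450 = -0.01366
Flow direction (−∇h) has components (+0.01906 E, +0.01366 N).
Azimuth = atan2(E, N) = atan2(+0.01906, +0.01366) = 54.4° ≈ 054°.

054°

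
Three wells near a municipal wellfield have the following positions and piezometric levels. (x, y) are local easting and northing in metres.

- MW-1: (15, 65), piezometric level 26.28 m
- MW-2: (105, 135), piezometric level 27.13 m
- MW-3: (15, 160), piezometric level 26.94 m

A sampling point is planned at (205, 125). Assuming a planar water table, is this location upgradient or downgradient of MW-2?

With h = a·x + b·y + c and MW-1 as origin, the differences give:
  90·a + 70·b = +0.85
  0·a + 95·b = +0.66
Eliminate b (×95 and ×70, subtract): 8550·a = 34.550 → a = ∂h/∂x = +0.004041
Back-substitute: b = ∂h/∂y = +0.006947.
Head at (205, 125) = 26.28 + (+0.004041)·(190) + (+0.006947)·(60) = 27.46 m.
That is higher than the 27.13 m at MW-2, so the point is upgradient.

upgradient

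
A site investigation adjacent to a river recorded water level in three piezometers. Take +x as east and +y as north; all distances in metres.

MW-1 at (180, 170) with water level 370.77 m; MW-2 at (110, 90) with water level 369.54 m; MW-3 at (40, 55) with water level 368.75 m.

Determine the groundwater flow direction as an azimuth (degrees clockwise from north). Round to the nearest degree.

213°

Three-point gradient (reference MW-1): Δ to MW-2 = (-70, -80, -1.23), Δ to MW-3 = (-140, -115, -2.02).
∂h/∂x = +0.006397, ∂h/∂y = +0.009778 (det = -3150).
Flow direction (−∇h) has components (-0.006397 E, -0.009778 N).
Azimuth = atan2(E, N) = atan2(-0.006397, -0.009778) = 213.2° ≈ 213°.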